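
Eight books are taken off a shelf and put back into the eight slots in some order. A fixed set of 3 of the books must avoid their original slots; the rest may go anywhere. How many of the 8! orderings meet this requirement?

27240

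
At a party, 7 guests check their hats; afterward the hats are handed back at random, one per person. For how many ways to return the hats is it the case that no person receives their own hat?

1854

The number of derangements of 7 is !7 = Σ_{k=0}^{7} (-1)^k·7!/k!
= 7! - 7!/1! + 7!/2! - 7!/3! + 7!/4! - 7!/5! + 7!/6! - 7!/7!
= 5040 - 5040 + 2520 - 840 + 210 - 42 + 7 - 1
= 1854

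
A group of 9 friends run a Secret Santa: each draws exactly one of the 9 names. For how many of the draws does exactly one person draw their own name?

133497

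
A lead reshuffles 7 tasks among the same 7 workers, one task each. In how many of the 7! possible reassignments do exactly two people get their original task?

Choose which 2 of the 7 are fixed: C(7,2) = 21.
The other 5 form a derangement: !5 = 44.
Total: 21 × 44 = 924.

924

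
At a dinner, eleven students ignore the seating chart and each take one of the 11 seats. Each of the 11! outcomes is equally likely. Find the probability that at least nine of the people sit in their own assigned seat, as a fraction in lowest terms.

1/712800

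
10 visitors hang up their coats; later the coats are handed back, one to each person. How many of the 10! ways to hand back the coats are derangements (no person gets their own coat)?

1334961

!10 = 10! · Σ_{k=0}^{10} (-1)^k/k!
= 10! - 10!/1! + 10!/2! - 10!/3! + 10!/4! - 10!/5! + 10!/6! - 10!/7! + 10!/8! - 10!/9! + 10!/10!
= 3628800 - 3628800 + 1814400 - 604800 + 151200 - 30240 + 5040 - 720 + 90 - 10 + 1
= 1334961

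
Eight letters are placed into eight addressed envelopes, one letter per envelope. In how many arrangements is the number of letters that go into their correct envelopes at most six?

40319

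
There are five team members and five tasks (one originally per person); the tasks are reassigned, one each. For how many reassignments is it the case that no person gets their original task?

By inclusion-exclusion, !5 = Σ (-1)^k · 5!/k! for k=0..5
= 5! - 5!/1! + 5!/2! - 5!/3! + 5!/4! - 5!/5!
= 120 - 120 + 60 - 20 + 5 - 1
= 44

44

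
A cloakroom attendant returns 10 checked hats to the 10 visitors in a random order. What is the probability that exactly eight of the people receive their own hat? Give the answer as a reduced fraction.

1/80640

Favorable outcomes: C(10,8)·!2 = 45·1 = 45.
Total outcomes: 10! = 3628800.
Probability = 45/3628800 = 1/80640.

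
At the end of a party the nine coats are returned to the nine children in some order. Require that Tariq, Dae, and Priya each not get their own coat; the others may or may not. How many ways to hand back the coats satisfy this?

256320

Let A_j be the event that the j-th constrained one is fixed. By inclusion-exclusion over the 3 events:
Σ_{j=0}^{3} (-1)^j C(3,j)(9-j)!
= C(3,0)·9! - C(3,1)·8! + C(3,2)·7! - C(3,3)·6!
= 362880 - 120960 + 15120 - 720
= 256320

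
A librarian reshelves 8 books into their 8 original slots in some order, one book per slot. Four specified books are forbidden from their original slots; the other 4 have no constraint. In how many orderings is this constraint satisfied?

Let A_j be the event that the j-th constrained one is fixed. By inclusion-exclusion over the 4 events:
Σ_{j=0}^{4} (-1)^j C(4,j)(8-j)!
= C(4,0)·8! - C(4,1)·7! + C(4,2)·6! - C(4,3)·5! + C(4,4)·4!
= 40320 - 20160 + 4320 - 480 + 24
= 24024

24024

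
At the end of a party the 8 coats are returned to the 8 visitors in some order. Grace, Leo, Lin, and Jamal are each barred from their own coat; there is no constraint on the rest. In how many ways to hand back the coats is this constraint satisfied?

24024

Inclusion-exclusion on the 4 forbidden self-matches:
Σ_{j=0}^{4} (-1)^j C(4,j)(8-j)!
= C(4,0)·8! - C(4,1)·7! + C(4,2)·6! - C(4,3)·5! + C(4,4)·4!
= 40320 - 20160 + 4320 - 480 + 24
= 24024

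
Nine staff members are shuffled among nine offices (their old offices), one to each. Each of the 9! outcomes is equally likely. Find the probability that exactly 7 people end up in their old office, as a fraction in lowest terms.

1/10080

Favorable outcomes: C(9,7)·!2 = 36·1 = 36.
Total outcomes: 9! = 362880.
Probability = 36/362880 = 1/10080.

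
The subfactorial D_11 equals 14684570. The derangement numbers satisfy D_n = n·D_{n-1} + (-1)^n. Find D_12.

D_12 = 12·14684570 + 1 = 176214841.

176214841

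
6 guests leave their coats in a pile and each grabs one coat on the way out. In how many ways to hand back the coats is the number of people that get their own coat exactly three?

Pick the 3 fixed positions: C(6,3) = 20 ways.
The remaining 3 must be deranged: !3 = 2.
Total: 20 × 2 = 40.

40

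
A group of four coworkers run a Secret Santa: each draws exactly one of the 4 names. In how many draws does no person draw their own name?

9

The subfactorial !4 = [4!/e] (nearest integer).
4! = 24, and 24/e ≈ 8.83, so !4 = 9.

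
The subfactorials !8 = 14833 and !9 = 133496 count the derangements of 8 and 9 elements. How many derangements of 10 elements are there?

!10 = (10-1)·(!9 + !8) = 9·(133496 + 14833) = 9·148329 = 1334961.

1334961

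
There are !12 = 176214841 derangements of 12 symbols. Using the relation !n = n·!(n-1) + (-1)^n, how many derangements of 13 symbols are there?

2290792932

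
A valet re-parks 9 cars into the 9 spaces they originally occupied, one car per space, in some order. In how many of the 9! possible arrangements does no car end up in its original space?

By inclusion-exclusion, !9 = Σ (-1)^k · 9!/k! for k=0..9
= 9! - 9!/1! + 9!/2! - 9!/3! + 9!/4! - 9!/5! + 9!/6! - 9!/7! + 9!/8! - 9!/9!
= 362880 - 362880 + 181440 - 60480 + 15120 - 3024 + 504 - 72 + 9 - 1
= 133496

133496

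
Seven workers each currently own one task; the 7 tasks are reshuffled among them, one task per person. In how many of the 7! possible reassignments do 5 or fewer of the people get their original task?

Sum C(7,i)·!(7-i) for i = 0..5:
  i=0: C(7,0)·!7 = 1·1854 = 1854
  i=1: C(7,1)·!6 = 7·265 = 1855
  i=2: C(7,2)·!5 = 21·44 = 924
  i=3: C(7,3)·!4 = 35·9 = 315
  i=4: C(7,4)·!3 = 35·2 = 70
  i=5: C(7,5)·!2 = 21·1 = 21
Total = 5039.

5039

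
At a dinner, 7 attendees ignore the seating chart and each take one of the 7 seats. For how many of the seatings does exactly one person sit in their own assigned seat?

Choose which one of the 7 is fixed: C(7,1) = 7.
The remaining 6 must be deranged: !6 = 265.
Total: 7 × 265 = 1855.

1855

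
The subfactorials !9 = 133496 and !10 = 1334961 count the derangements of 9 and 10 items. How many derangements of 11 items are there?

14684570

!11 = (11-1)·(!10 + !9) = 10·(1334961 + 133496) = 10·1468457 = 14684570.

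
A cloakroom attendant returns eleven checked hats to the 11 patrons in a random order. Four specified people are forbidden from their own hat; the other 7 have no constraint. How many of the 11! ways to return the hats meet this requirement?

27422640

Let A_j be the event that the j-th constrained one is fixed. By inclusion-exclusion over the 4 events:
Σ_{j=0}^{4} (-1)^j C(4,j)(11-j)!
= C(4,0)·11! - C(4,1)·10! + C(4,2)·9! - C(4,3)·8! + C(4,4)·7!
= 39916800 - 14515200 + 2177280 - 161280 + 5040
= 27422640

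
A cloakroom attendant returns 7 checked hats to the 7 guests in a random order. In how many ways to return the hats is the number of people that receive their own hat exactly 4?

70

Pick the 4 fixed positions: C(7,4) = 35 ways.
The other 3 form a derangement: !3 = 2.
Total: 35 × 2 = 70.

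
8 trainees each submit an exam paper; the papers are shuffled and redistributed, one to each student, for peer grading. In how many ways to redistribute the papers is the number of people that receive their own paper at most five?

Sum C(8,i)·!(8-i) for i = 0..5:
  i=0: C(8,0)·!8 = 1·14833 = 14833
  i=1: C(8,1)·!7 = 8·1854 = 14832
  i=2: C(8,2)·!6 = 28·265 = 7420
  i=3: C(8,3)·!5 = 56·44 = 2464
  i=4: C(8,4)·!4 = 70·9 = 630
  i=5: C(8,5)·!3 = 56·2 = 112
Total = 40291.

40291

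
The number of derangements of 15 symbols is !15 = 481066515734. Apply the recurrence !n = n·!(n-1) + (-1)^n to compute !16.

!16 = 16·481066515734 + 1 = 7697064251745.

7697064251745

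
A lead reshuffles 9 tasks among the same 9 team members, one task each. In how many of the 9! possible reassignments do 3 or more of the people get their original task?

# with exactly i fixed is C(9,i)·!(9-i); sum over i=3..9:
  i=3: C(9,3)·!6 = 84·265 = 22260
  i=4: C(9,4)·!5 = 126·44 = 5544
  i=5: C(9,5)·!4 = 126·9 = 1134
  i=6: C(9,6)·!3 = 84·2 = 168
  i=7: C(9,7)·!2 = 36·1 = 36
  i=8: C(9,8)·!1 = 9·0 = 0
  i=9: C(9,9)·!0 = 1·1 = 1
Total = 29143.

29143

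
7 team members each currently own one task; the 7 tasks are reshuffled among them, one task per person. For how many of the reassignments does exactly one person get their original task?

Choose which one of the 7 is fixed: C(7,1) = 7.
The remaining 6 must be deranged: !6 = 265.
Total: 7 × 265 = 1855.

1855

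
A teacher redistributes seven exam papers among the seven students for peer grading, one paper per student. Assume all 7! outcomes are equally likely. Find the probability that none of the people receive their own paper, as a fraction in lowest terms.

Favorable outcomes: !7 = 1854.
Total outcomes: 7! = 5040.
Probability = 1854/5040 = 103/280.

103/280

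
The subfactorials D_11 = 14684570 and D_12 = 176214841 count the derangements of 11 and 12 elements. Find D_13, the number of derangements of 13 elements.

2290792932

D_13 = (13-1)·(D_12 + D_11) = 12·(176214841 + 14684570) = 12·190899411 = 2290792932.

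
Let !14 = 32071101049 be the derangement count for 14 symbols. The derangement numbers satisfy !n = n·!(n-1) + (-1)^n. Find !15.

481066515734

!15 = 15·32071101049 - 1 = 481066515734.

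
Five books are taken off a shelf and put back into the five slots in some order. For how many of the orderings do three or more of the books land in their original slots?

11

Sum C(5,i)·!(5-i) for i = 3..5:
  i=3: C(5,3)·!2 = 10·1 = 10
  i=4: C(5,4)·!1 = 5·0 = 0
  i=5: C(5,5)·!0 = 1·1 = 1
Total = 11.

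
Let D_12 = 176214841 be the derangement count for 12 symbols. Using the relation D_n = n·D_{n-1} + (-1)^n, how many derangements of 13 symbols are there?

D_13 = 13·176214841 - 1 = 2290792932.

2290792932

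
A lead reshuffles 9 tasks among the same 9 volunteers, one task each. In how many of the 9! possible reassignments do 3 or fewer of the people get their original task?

355997

# with exactly i fixed is C(9,i)·!(9-i); sum over i=0..3:
  i=0: C(9,0)·!9 = 1·133496 = 133496
  i=1: C(9,1)·!8 = 9·14833 = 133497
  i=2: C(9,2)·!7 = 36·1854 = 66744
  i=3: C(9,3)·!6 = 84·265 = 22260
Total = 355997.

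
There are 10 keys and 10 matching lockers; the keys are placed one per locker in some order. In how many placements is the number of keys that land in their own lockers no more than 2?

3337406

Sum C(10,i)·!(10-i) for i = 0..2:
  i=0: C(10,0)·!10 = 1·1334961 = 1334961
  i=1: C(10,1)·!9 = 10·133496 = 1334960
  i=2: C(10,2)·!8 = 45·14833 = 667485
Total = 3337406.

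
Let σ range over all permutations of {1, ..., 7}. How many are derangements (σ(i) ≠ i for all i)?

1854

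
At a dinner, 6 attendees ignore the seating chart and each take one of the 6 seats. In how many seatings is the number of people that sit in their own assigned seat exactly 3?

Choose which 3 of the 6 are fixed: C(6,3) = 20.
The remaining 3 must be deranged: !3 = 2.
Total: 20 × 2 = 40.

40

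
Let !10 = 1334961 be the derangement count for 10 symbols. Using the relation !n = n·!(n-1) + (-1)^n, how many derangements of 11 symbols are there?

!11 = 11·1334961 - 1 = 14684570.

14684570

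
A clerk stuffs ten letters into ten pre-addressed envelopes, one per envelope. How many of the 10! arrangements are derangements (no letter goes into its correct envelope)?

!10 is the nearest integer to 10!/e.
10! = 3628800, and 3628800/e ≈ 1334960.92, so !10 = 1334961.

1334961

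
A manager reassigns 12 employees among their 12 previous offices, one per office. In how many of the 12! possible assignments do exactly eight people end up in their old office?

Choose which 8 of the 12 are fixed: C(12,8) = 495.
The remaining 4 must be deranged: !4 = 9.
Total: 495 × 9 = 4455.

4455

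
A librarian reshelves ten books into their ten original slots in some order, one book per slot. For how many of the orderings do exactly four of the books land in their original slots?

55650

Choose which 4 of the 10 are fixed: C(10,4) = 210.
The remaining 6 must be deranged: !6 = 265.
Total: 210 × 265 = 55650.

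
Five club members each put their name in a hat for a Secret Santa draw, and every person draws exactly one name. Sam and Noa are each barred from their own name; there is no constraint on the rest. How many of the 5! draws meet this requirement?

78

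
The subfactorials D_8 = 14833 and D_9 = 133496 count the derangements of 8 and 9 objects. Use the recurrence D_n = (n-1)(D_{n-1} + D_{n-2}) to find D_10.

1334961

D_10 = (10-1)·(D_9 + D_8) = 9·(133496 + 14833) = 9·148329 = 1334961.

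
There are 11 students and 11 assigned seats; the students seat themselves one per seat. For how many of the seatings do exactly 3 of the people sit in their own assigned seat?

2447445

Choose which 3 of the 11 are fixed: C(11,3) = 165.
The other 8 form a derangement: !8 = 14833.
Total: 165 × 14833 = 2447445.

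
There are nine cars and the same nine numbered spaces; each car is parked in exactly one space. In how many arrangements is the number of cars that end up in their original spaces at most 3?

355997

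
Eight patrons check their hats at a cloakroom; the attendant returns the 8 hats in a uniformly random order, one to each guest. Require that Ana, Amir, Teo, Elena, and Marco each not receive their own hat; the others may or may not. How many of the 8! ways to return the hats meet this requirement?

21234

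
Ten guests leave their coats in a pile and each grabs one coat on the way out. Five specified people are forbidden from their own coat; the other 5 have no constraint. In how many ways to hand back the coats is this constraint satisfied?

Inclusion-exclusion on the 5 forbidden self-matches:
Σ_{j=0}^{5} (-1)^j C(5,j)(10-j)!
= C(5,0)·10! - C(5,1)·9! + C(5,2)·8! - C(5,3)·7! + C(5,4)·6! - C(5,5)·5!
= 3628800 - 1814400 + 403200 - 50400 + 3600 - 120
= 2170680

2170680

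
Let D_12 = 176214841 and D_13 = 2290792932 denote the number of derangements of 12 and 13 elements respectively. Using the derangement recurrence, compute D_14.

32071101049

D_14 = (14-1)·(D_13 + D_12) = 13·(2290792932 + 176214841) = 13·2467007773 = 32071101049.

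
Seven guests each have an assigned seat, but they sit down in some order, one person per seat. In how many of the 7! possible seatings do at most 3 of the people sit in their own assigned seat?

4948

Sum C(7,i)·!(7-i) for i = 0..3:
  i=0: C(7,0)·!7 = 1·1854 = 1854
  i=1: C(7,1)·!6 = 7·265 = 1855
  i=2: C(7,2)·!5 = 21·44 = 924
  i=3: C(7,3)·!4 = 35·9 = 315
Total = 4948.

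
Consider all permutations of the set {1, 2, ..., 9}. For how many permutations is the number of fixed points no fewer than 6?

# with exactly i fixed is C(9,i)·!(9-i); sum over i=6..9:
  i=6: C(9,6)·!3 = 84·2 = 168
  i=7: C(9,7)·!2 = 36·1 = 36
  i=8: C(9,8)·!1 = 9·0 = 0
  i=9: C(9,9)·!0 = 1·1 = 1
Total = 205.

205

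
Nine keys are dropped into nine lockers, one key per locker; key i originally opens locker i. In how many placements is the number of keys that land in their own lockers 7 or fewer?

362879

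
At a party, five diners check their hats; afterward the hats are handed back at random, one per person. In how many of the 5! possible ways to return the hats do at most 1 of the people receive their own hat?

89

# with exactly i fixed is C(5,i)·!(5-i); sum over i=0..1:
  i=0: C(5,0)·!5 = 1·44 = 44
  i=1: C(5,1)·!4 = 5·9 = 45
Total = 89.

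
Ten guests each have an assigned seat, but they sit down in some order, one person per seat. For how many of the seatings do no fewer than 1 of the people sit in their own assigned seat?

Sum C(10,i)·!(10-i) for i = 1..10:
  i=1: C(10,1)·!9 = 10·133496 = 1334960
  i=2: C(10,2)·!8 = 45·14833 = 667485
  i=3: C(10,3)·!7 = 120·1854 = 222480
  i=4: C(10,4)·!6 = 210·265 = 55650
  i=5: C(10,5)·!5 = 252·44 = 11088
  i=6: C(10,6)·!4 = 210·9 = 1890
  i=7: C(10,7)·!3 = 120·2 = 240
  i=8: C(10,8)·!2 = 45·1 = 45
  i=9: C(10,9)·!1 = 10·0 = 0
  i=10: C(10,10)·!0 = 1·1 = 1
Total = 2293839.

2293839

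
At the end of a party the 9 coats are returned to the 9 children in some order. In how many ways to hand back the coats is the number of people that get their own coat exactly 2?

Choose which 2 of the 9 are fixed: C(9,2) = 36.
The other 7 form a derangement: !7 = 1854.
Total: 36 × 1854 = 66744.

66744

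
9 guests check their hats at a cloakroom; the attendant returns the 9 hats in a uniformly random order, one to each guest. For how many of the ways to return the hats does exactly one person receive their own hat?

133497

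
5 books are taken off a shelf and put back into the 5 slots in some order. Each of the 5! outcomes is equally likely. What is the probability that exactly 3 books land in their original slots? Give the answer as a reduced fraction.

Favorable outcomes: C(5,3)·!2 = 10·1 = 10.
Total outcomes: 5! = 120.
Probability = 10/120 = 1/12.

1/12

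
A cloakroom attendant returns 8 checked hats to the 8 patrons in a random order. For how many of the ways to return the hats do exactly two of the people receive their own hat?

Pick the 2 fixed positions: C(8,2) = 28 ways.
The remaining 6 must be deranged: !6 = 265.
Total: 28 × 265 = 7420.

7420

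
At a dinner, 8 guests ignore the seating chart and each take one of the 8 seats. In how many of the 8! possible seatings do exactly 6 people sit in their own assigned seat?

28

Pick the 6 fixed positions: C(8,6) = 28 ways.
The other 2 form a derangement: !2 = 1.
Total: 28 × 1 = 28.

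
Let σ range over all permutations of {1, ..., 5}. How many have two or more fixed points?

31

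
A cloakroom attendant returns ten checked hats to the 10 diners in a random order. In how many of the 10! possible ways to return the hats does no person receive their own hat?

!10 is the nearest integer to 10!/e.
10! = 3628800, and 3628800/e ≈ 1334960.92, so !10 = 1334961.

1334961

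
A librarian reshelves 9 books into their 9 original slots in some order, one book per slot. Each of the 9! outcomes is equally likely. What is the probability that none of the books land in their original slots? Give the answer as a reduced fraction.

16687/45360

Favorable outcomes: !9 = 133496.
Total outcomes: 9! = 362880.
Probability = 133496/362880 = 16687/45360.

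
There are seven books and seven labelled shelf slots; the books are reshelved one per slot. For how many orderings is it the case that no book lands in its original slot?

The number of derangements of 7 is !7 = Σ_{k=0}^{7} (-1)^k·7!/k!
= 7! - 7!/1! + 7!/2! - 7!/3! + 7!/4! - 7!/5! + 7!/6! - 7!/7!
= 5040 - 5040 + 2520 - 840 + 210 - 42 + 7 - 1
= 1854

1854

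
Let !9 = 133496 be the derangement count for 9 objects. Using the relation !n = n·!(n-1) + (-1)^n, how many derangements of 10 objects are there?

1334961

!10 = 10·133496 + 1 = 1334961.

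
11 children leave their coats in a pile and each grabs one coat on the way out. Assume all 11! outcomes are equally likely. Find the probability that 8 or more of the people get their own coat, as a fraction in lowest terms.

193/19958400

Favorable outcomes: Σ_{i≥8} C(11,i)·!(11-i) = 165·2 + 55·1 + 11·0 + 1·1 = 386.
Total outcomes: 11! = 39916800.
Probability = 386/39916800 = 193/19958400.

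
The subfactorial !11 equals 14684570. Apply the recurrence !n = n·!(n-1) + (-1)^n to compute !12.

!12 = 12·14684570 + 1 = 176214841.

176214841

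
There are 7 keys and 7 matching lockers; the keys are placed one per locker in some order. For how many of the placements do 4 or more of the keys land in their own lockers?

Sum C(7,i)·!(7-i) for i = 4..7:
  i=4: C(7,4)·!3 = 35·2 = 70
  i=5: C(7,5)·!2 = 21·1 = 21
  i=6: C(7,6)·!1 = 7·0 = 0
  i=7: C(7,7)·!0 = 1·1 = 1
Total = 92.

92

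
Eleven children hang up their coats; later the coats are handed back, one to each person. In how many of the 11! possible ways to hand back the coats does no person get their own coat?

14684570

By inclusion-exclusion, !11 = Σ (-1)^k · 11!/k! for k=0..11
= 11! - 11!/1! + 11!/2! - 11!/3! + 11!/4! - 11!/5! + 11!/6! - 11!/7! + 11!/8! - 11!/9! + 11!/10! - 11!/11!
= 39916800 - 39916800 + 19958400 - 6652800 + 1663200 - 332640 + 55440 - 7920 + 990 - 110 + 11 - 1
= 14684570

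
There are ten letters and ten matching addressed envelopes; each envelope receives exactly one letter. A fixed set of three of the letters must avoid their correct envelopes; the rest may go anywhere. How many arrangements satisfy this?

Inclusion-exclusion on the 3 forbidden self-matches:
Σ_{j=0}^{3} (-1)^j C(3,j)(10-j)!
= C(3,0)·10! - C(3,1)·9! + C(3,2)·8! - C(3,3)·7!
= 3628800 - 1088640 + 120960 - 5040
= 2656080

2656080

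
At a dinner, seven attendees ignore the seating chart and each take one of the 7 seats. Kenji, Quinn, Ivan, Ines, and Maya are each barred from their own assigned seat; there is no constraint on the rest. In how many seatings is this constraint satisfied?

Inclusion-exclusion on the 5 forbidden self-matches:
Σ_{j=0}^{5} (-1)^j C(5,j)(7-j)!
= C(5,0)·7! - C(5,1)·6! + C(5,2)·5! - C(5,3)·4! + C(5,4)·3! - C(5,5)·2!
= 5040 - 3600 + 1200 - 240 + 30 - 2
= 2428

2428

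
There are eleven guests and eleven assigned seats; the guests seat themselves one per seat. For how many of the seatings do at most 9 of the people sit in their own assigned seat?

39916799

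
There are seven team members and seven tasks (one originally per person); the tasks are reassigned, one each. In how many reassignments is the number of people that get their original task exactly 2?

924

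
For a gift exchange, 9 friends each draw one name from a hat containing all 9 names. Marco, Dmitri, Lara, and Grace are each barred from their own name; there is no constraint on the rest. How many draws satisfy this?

Let A_j be the event that the j-th constrained one is fixed. By inclusion-exclusion over the 4 events:
Σ_{j=0}^{4} (-1)^j C(4,j)(9-j)!
= C(4,0)·9! - C(4,1)·8! + C(4,2)·7! - C(4,3)·6! + C(4,4)·5!
= 362880 - 161280 + 30240 - 2880 + 120
= 229080

229080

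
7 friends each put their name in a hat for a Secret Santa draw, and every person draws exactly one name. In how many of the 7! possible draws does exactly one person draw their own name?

1855

Pick the single fixed position: C(7,1) = 7 ways.
The remaining 6 must be deranged: !6 = 265.
Total: 7 × 265 = 1855.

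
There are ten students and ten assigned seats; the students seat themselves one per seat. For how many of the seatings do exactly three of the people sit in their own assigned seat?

Pick the 3 fixed positions: C(10,3) = 120 ways.
The other 7 form a derangement: !7 = 1854.
Total: 120 × 1854 = 222480.

222480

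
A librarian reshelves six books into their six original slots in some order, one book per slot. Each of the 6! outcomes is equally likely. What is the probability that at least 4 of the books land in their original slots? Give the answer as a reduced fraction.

Favorable outcomes: Σ_{i≥4} C(6,i)·!(6-i) = 15·1 + 6·0 + 1·1 = 16.
Total outcomes: 6! = 720.
Probability = 16/720 = 1/45.

1/45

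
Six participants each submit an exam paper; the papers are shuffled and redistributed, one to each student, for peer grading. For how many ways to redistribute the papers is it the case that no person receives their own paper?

265

Recurrence: !6 = 5·(!5 + !4).
!6 = 5·(44 + 9) = 5·53 = 265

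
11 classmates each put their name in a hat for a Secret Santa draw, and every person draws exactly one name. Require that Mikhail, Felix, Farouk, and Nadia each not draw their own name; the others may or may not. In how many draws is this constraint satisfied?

27422640

Let A_j be the event that the j-th constrained one is fixed. By inclusion-exclusion over the 4 events:
Σ_{j=0}^{4} (-1)^j C(4,j)(11-j)!
= C(4,0)·11! - C(4,1)·10! + C(4,2)·9! - C(4,3)·8! + C(4,4)·7!
= 39916800 - 14515200 + 2177280 - 161280 + 5040
= 27422640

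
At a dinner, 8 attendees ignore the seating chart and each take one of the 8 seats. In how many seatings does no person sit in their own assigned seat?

!8 is the nearest integer to 8!/e.
8! = 40320, and 40320/e ≈ 14832.90, so !8 = 14833.

14833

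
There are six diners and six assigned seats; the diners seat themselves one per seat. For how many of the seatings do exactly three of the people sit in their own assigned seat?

Choose which 3 of the 6 are fixed: C(6,3) = 20.
The remaining 3 must be deranged: !3 = 2.
Total: 20 × 2 = 40.

40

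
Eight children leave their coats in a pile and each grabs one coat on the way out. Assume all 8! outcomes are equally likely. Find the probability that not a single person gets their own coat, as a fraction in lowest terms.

2119/5760

Favorable outcomes: !8 = 14833.
Total outcomes: 8! = 40320.
Probability = 14833/40320 = 2119/5760.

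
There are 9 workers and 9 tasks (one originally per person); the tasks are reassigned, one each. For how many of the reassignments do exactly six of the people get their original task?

Choose which 6 of the 9 are fixed: C(9,6) = 84.
The remaining 3 must be deranged: !3 = 2.
Total: 84 × 2 = 168.

168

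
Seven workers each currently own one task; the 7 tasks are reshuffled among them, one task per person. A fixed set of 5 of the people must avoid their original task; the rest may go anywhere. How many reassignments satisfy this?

2428

Inclusion-exclusion on the 5 forbidden self-matches:
Σ_{j=0}^{5} (-1)^j C(5,j)(7-j)!
= C(5,0)·7! - C(5,1)·6! + C(5,2)·5! - C(5,3)·4! + C(5,4)·3! - C(5,5)·2!
= 5040 - 3600 + 1200 - 240 + 30 - 2
= 2428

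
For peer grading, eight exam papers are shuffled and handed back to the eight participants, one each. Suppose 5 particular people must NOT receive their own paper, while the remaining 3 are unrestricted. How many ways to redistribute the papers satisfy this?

Inclusion-exclusion on the 5 forbidden self-matches:
Σ_{j=0}^{5} (-1)^j C(5,j)(8-j)!
= C(5,0)·8! - C(5,1)·7! + C(5,2)·6! - C(5,3)·5! + C(5,4)·4! - C(5,5)·3!
= 40320 - 25200 + 7200 - 1200 + 120 - 6
= 21234

21234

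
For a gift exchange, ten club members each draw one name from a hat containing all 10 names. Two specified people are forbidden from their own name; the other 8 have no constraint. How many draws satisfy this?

Let A_j be the event that the j-th constrained one is fixed. By inclusion-exclusion over the 2 events:
Σ_{j=0}^{2} (-1)^j C(2,j)(10-j)!
= C(2,0)·10! - C(2,1)·9! + C(2,2)·8!
= 3628800 - 725760 + 40320
= 2943360

2943360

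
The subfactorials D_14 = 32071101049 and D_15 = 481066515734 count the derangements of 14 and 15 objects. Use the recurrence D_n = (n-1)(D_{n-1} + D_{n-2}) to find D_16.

7697064251745

D_16 = (16-1)·(D_15 + D_14) = 15·(481066515734 + 32071101049) = 15·513137616783 = 7697064251745.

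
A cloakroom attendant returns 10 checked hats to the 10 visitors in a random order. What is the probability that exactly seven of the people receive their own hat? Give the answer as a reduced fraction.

1/15120

Favorable outcomes: C(10,7)·!3 = 120·2 = 240.
Total outcomes: 10! = 3628800.
Probability = 240/3628800 = 1/15120.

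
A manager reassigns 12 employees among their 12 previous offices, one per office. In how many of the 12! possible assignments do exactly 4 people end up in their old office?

7342335

Choose which 4 of the 12 are fixed: C(12,4) = 495.
The remaining 8 must be deranged: !8 = 14833.
Total: 495 × 14833 = 7342335.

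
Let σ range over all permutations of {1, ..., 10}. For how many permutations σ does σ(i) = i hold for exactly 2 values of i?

Pick the 2 fixed positions: C(10,2) = 45 ways.
The other 8 form a derangement: !8 = 14833.
Total: 45 × 14833 = 667485.

667485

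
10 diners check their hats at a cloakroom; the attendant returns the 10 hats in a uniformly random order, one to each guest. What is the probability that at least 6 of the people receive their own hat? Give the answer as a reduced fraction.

17/28350

Favorable outcomes: Σ_{i≥6} C(10,i)·!(10-i) = 210·9 + 120·2 + 45·1 + 10·0 + 1·1 = 2176.
Total outcomes: 10! = 3628800.
Probability = 2176/3628800 = 17/28350.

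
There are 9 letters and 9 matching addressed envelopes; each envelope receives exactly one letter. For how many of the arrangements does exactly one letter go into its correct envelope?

Choose which one of the 9 is fixed: C(9,1) = 9.
The other 8 form a derangement: !8 = 14833.
Total: 9 × 14833 = 133497.

133497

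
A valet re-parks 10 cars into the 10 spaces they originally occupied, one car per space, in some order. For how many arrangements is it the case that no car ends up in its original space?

1334961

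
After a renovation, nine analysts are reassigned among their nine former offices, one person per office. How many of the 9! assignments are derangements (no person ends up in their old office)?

133496

The number of derangements of 9 is !9 = Σ_{k=0}^{9} (-1)^k·9!/k!
= 9! - 9!/1! + 9!/2! - 9!/3! + 9!/4! - 9!/5! + 9!/6! - 9!/7! + 9!/8! - 9!/9!
= 362880 - 362880 + 181440 - 60480 + 15120 - 3024 + 504 - 72 + 9 - 1
= 133496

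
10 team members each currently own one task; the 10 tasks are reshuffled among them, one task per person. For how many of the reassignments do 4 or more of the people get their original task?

68914

Sum C(10,i)·!(10-i) for i = 4..10:
  i=4: C(10,4)·!6 = 210·265 = 55650
  i=5: C(10,5)·!5 = 252·44 = 11088
  i=6: C(10,6)·!4 = 210·9 = 1890
  i=7: C(10,7)·!3 = 120·2 = 240
  i=8: C(10,8)·!2 = 45·1 = 45
  i=9: C(10,9)·!1 = 10·0 = 0
  i=10: C(10,10)·!0 = 1·1 = 1
Total = 68914.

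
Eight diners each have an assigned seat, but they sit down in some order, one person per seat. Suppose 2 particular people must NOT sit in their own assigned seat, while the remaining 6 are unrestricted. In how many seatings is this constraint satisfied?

30960

Inclusion-exclusion on the 2 forbidden self-matches:
Σ_{j=0}^{2} (-1)^j C(2,j)(8-j)!
= C(2,0)·8! - C(2,1)·7! + C(2,2)·6!
= 40320 - 10080 + 720
= 30960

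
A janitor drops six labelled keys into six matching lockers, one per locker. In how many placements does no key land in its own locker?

265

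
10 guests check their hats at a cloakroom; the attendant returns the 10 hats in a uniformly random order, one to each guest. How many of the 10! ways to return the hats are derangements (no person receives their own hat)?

1334961

Use !n = (n-1)(!(n-1) + !(n-2)).
!10 = 9·(133496 + 14833) = 9·148329 = 1334961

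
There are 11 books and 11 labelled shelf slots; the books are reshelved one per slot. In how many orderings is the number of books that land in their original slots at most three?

39158866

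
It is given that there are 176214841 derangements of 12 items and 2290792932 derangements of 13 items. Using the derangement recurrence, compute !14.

!14 = (14-1)·(!13 + !12) = 13·(2290792932 + 176214841) = 13·2467007773 = 32071101049.

32071101049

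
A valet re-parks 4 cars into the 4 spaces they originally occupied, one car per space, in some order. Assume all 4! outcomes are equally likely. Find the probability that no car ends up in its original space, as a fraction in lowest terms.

Favorable outcomes: !4 = 9.
Total outcomes: 4! = 24.
Probability = 9/24 = 3/8.

3/8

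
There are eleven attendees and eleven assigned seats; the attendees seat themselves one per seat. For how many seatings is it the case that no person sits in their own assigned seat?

14684570

Recurrence: !11 = 11·!10 + (-1)^11.
!11 = 11·1334961 - 1 = 14684570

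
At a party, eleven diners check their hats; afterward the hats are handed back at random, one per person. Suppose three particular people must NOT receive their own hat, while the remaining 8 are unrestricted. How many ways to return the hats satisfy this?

Let A_j be the event that the j-th constrained one is fixed. By inclusion-exclusion over the 3 events:
Σ_{j=0}^{3} (-1)^j C(3,j)(11-j)!
= C(3,0)·11! - C(3,1)·10! + C(3,2)·9! - C(3,3)·8!
= 39916800 - 10886400 + 1088640 - 40320
= 30078720

30078720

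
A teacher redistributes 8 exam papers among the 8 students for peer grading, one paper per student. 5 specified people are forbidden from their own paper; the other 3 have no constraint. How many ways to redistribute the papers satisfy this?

21234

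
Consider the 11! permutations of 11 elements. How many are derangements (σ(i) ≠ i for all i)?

!11 is the nearest integer to 11!/e.
11! = 39916800, and 39916800/e ≈ 14684570.08, so !11 = 14684570.

14684570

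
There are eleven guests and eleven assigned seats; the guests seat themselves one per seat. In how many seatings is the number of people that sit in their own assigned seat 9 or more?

# with exactly i fixed is C(11,i)·!(11-i); sum over i=9..11:
  i=9: C(11,9)·!2 = 55·1 = 55
  i=10: C(11,10)·!1 = 11·0 = 0
  i=11: C(11,11)·!0 = 1·1 = 1
Total = 56.

56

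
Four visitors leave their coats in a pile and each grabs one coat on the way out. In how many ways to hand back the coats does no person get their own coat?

9

The number of derangements of 4 is !4 = Σ_{k=0}^{4} (-1)^k·4!/k!
= 4! - 4!/1! + 4!/2! - 4!/3! + 4!/4!
= 24 - 24 + 12 - 4 + 1
= 9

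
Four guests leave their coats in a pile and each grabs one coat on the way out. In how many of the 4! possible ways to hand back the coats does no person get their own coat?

The subfactorial !4 = [4!/e] (nearest integer).
4! = 24, and 24/e ≈ 8.83, so !4 = 9.

9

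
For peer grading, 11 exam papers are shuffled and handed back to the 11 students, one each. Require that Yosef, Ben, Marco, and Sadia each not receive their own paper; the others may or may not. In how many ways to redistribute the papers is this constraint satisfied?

27422640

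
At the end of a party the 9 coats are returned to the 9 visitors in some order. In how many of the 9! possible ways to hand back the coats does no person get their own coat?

133496

!9 = 9! · Σ_{k=0}^{9} (-1)^k/k!
= 9! - 9!/1! + 9!/2! - 9!/3! + 9!/4! - 9!/5! + 9!/6! - 9!/7! + 9!/8! - 9!/9!
= 362880 - 362880 + 181440 - 60480 + 15120 - 3024 + 504 - 72 + 9 - 1
= 133496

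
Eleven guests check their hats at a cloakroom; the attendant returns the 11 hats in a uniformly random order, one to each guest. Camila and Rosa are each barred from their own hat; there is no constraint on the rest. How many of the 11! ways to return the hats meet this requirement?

33022080

Let A_j be the event that the j-th constrained one is fixed. By inclusion-exclusion over the 2 events:
Σ_{j=0}^{2} (-1)^j C(2,j)(11-j)!
= C(2,0)·11! - C(2,1)·10! + C(2,2)·9!
= 39916800 - 7257600 + 362880
= 33022080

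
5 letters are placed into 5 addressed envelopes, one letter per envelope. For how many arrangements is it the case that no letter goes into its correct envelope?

The number of derangements of 5 is !5 = Σ_{k=0}^{5} (-1)^k·5!/k!
= 5! - 5!/1! + 5!/2! - 5!/3! + 5!/4! - 5!/5!
= 120 - 120 + 60 - 20 + 5 - 1
= 44

44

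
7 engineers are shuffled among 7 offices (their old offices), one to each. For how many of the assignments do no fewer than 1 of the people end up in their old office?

3186

Sum C(7,i)·!(7-i) for i = 1..7:
  i=1: C(7,1)·!6 = 7·265 = 1855
  i=2: C(7,2)·!5 = 21·44 = 924
  i=3: C(7,3)·!4 = 35·9 = 315
  i=4: C(7,4)·!3 = 35·2 = 70
  i=5: C(7,5)·!2 = 21·1 = 21
  i=6: C(7,6)·!1 = 7·0 = 0
  i=7: C(7,7)·!0 = 1·1 = 1
Total = 3186.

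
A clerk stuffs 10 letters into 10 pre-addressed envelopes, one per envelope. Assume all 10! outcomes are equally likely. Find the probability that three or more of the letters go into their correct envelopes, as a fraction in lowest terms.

145697/1814400

Favorable outcomes: Σ_{i≥3} C(10,i)·!(10-i) = 120·1854 + 210·265 + 252·44 + 210·9 + 120·2 + 45·1 + 10·0 + 1·1 = 291394.
Total outcomes: 10! = 3628800.
Probability = 291394/3628800 = 145697/1814400.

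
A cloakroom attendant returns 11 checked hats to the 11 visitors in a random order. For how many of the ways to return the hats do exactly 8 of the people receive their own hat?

Choose which 8 of the 11 are fixed: C(11,8) = 165.
The remaining 3 must be deranged: !3 = 2.
Total: 165 × 2 = 330.

330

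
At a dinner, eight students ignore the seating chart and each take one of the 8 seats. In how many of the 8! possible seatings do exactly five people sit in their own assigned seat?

112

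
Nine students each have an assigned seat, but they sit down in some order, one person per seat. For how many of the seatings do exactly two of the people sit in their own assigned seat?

Choose which 2 of the 9 are fixed: C(9,2) = 36.
The remaining 7 must be deranged: !7 = 1854.
Total: 36 × 1854 = 66744.

66744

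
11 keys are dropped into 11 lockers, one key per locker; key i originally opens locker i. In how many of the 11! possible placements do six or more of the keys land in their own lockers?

23684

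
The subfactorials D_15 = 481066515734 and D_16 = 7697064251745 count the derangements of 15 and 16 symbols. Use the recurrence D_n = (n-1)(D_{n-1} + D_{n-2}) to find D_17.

130850092279664

D_17 = (17-1)·(D_16 + D_15) = 16·(7697064251745 + 481066515734) = 16·8178130767479 = 130850092279664.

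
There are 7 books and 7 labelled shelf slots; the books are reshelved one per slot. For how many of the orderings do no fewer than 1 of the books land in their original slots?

3186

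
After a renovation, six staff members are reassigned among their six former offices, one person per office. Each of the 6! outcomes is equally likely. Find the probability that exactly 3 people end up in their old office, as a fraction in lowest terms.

1/18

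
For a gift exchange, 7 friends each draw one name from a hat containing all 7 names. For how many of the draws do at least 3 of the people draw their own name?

407

# with exactly i fixed is C(7,i)·!(7-i); sum over i=3..7:
  i=3: C(7,3)·!4 = 35·9 = 315
  i=4: C(7,4)·!3 = 35·2 = 70
  i=5: C(7,5)·!2 = 21·1 = 21
  i=6: C(7,6)·!1 = 7·0 = 0
  i=7: C(7,7)·!0 = 1·1 = 1
Total = 407.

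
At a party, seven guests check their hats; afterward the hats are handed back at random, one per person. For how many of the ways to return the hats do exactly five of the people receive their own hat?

Choose which 5 of the 7 are fixed: C(7,5) = 21.
The remaining 2 must be deranged: !2 = 1.
Total: 21 × 1 = 21.

21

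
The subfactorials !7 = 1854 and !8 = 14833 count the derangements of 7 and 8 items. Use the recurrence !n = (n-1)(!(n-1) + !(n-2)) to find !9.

133496

!9 = (9-1)·(!8 + !7) = 8·(14833 + 1854) = 8·16687 = 133496.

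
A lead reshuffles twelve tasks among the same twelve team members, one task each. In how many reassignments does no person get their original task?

176214841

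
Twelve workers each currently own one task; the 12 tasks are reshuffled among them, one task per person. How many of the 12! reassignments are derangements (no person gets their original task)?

!12 = 12! · Σ_{k=0}^{12} (-1)^k/k!
= 12! - 12!/1! + 12!/2! - 12!/3! + 12!/4! - 12!/5! + 12!/6! - 12!/7! + 12!/8! - 12!/9! + 12!/10! - 12!/11! + 12!/12!
= 479001600 - 479001600 + 239500800 - 79833600 + 19958400 - 3991680 + 665280 - 95040 + 11880 - 1320 + 132 - 12 + 1
= 176214841

176214841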